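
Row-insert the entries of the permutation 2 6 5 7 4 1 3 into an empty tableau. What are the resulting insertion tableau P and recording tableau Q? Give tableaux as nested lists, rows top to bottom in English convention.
P = [[1, 3, 7], [2, 4], [5], [6]], Q = [[1, 2, 4], [3, 7], [5], [6]]

Insert each entry of the permutation into P by Schensted row insertion, recording in Q the position of each new cell.

Insert 2: appended to row 1. P = [[2]].
Insert 6: appended to row 1. P = [[2, 6]].
Insert 5: 5 bumps 6 from row 1; 6 starts row 2. P = [[2, 5], [6]].
Insert 7: appended to row 1. P = [[2, 5, 7], [6]].
Insert 4: 4 bumps 5 from row 1; 5 bumps 6 from row 2; 6 starts row 3. P = [[2, 4, 7], [5], [6]].
Insert 1: 1 bumps 2 from row 1; 2 bumps 5 from row 2; 5 bumps 6 from row 3; 6 starts row 4. P = [[1, 4, 7], [2], [5], [6]].
Insert 3: 3 bumps 4 from row 1; 4 appends to row 2. P = [[1, 3, 7], [2, 4], [5], [6]].

So P = [[1, 3, 7], [2, 4], [5], [6]], Q = [[1, 2, 4], [3, 7], [5], [6]].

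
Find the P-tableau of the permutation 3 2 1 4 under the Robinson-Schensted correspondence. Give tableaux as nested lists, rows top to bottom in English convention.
Insert 3: appended to row 1. P = [[3]].
Insert 2: 2 bumps 3 from row 1; 3 starts row 2. P = [[2], [3]].
Insert 1: 1 bumps 2 from row 1; 2 bumps 3 from row 2; 3 starts row 3. P = [[1], [2], [3]].
Insert 4: appended to row 1. P = [[1, 4], [2], [3]].

So P = [[1, 4], [2], [3]].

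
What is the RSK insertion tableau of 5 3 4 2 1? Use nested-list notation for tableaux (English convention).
P = [[1, 4], [2], [3], [5]]

After inserting 5: P = [[5]].
After inserting 3: P = [[3], [5]].
After inserting 4: P = [[3, 4], [5]].
After inserting 2: P = [[2, 4], [3], [5]].
After inserting 1: P = [[1, 4], [2], [3], [5]].

So P = [[1, 4], [2], [3], [5]].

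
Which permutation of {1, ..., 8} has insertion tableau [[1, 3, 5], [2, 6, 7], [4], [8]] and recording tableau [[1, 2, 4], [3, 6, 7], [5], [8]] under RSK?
4 8 6 7 2 3 5 1

Reverse the RSK construction: for i from n down to 1, find the cell of Q containing i, remove the entry at that cell from P, and reverse-bump it up through P; the value ejected from row 1 is w(i).

Step i=8: Q has 8 at row 4, column 1; remove 8 from row 4 of P and reverse-bump: 8 enters row 3 and ejects 4; 4 enters row 2 and ejects 2; 2 enters row 1 and ejects 1. So w(8) = 1. P is now [[2, 3, 5], [4, 6, 7], [8]].
Step i=7: Q has 7 at row 2, column 3; remove 7 from row 2 of P and reverse-bump: 7 enters row 1 and ejects 5. So w(7) = 5. P is now [[2, 3, 7], [4, 6], [8]].
Step i=6: Q has 6 at row 2, column 2; remove 6 from row 2 of P and reverse-bump: 6 enters row 1 and ejects 3. So w(6) = 3. P is now [[2, 6, 7], [4], [8]].
Step i=5: Q has 5 at row 3, column 1; remove 8 from row 3 of P and reverse-bump: 8 enters row 2 and ejects 4; 4 enters row 1 and ejects 2. So w(5) = 2. P is now [[4, 6, 7], [8]].
Step i=4: Q has 4 at row 1, column 3; remove that cell from P, ejecting 7. So w(4) = 7. P is now [[4, 6], [8]].
Step i=3: Q has 3 at row 2, column 1; remove 8 from row 2 of P and reverse-bump: 8 enters row 1 and ejects 6. So w(3) = 6. P is now [[4, 8]].
Step i=2: Q has 2 at row 1, column 2; remove that cell from P, ejecting 8. So w(2) = 8. P is now [[4]].
Step i=1: Q has 1 at row 1, column 1; remove that cell from P, ejecting 4. So w(1) = 4. P is now [].

So w = 4 8 6 7 2 3 5 1.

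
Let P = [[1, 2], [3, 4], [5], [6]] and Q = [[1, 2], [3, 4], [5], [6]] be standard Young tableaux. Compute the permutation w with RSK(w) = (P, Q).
3 6 1 5 4 2

Reverse the RSK construction: for i from n down to 1, find the cell of Q containing i, remove the entry at that cell from P, and reverse-bump it up through P; the value ejected from row 1 is w(i).

Step i=6: Q has 6 at row 4, column 1; remove 6 from row 4 of P and reverse-bump: 6 enters row 3 and ejects 5; 5 enters row 2 and ejects 4; 4 enters row 1 and ejects 2. So w(6) = 2. P is now [[1, 4], [3, 5], [6]].
Step i=5: Q has 5 at row 3, column 1; remove 6 from row 3 of P and reverse-bump: 6 enters row 2 and ejects 5; 5 enters row 1 and ejects 4. So w(5) = 4. P is now [[1, 5], [3, 6]].
Step i=4: Q has 4 at row 2, column 2; remove 6 from row 2 of P and reverse-bump: 6 enters row 1 and ejects 5. So w(4) = 5. P is now [[1, 6], [3]].
Step i=3: Q has 3 at row 2, column 1; remove 3 from row 2 of P and reverse-bump: 3 enters row 1 and ejects 1. So w(3) = 1. P is now [[3, 6]].
Step i=2: Q has 2 at row 1, column 2; remove that cell from P, ejecting 6. So w(2) = 6. P is now [[3]].
Step i=1: Q has 1 at row 1, column 1; remove that cell from P, ejecting 3. So w(1) = 3. P is now [].

So w = 3 6 1 5 4 2.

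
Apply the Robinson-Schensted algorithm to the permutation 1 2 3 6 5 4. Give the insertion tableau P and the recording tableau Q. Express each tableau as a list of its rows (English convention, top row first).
P = [[1, 2, 3, 4], [5], [6]], Q = [[1, 2, 3, 4], [5], [6]]

Insert each entry of the permutation into P by Schensted row insertion, recording in Q the position of each new cell.

Insert 1: appended to row 1. P = [[1]].
Insert 2: appended to row 1. P = [[1, 2]].
Insert 3: appended to row 1. P = [[1, 2, 3]].
Insert 6: appended to row 1. P = [[1, 2, 3, 6]].
Insert 5: 5 bumps 6 from row 1; 6 starts row 2. P = [[1, 2, 3, 5], [6]].
Insert 4: 4 bumps 5 from row 1; 5 bumps 6 from row 2; 6 starts row 3. P = [[1, 2, 3, 4], [5], [6]].

So P = [[1, 2, 3, 4], [5], [6]], Q = [[1, 2, 3, 4], [5], [6]].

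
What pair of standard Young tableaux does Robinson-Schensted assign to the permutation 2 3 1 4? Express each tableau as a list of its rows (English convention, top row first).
Insert each entry of the permutation into P by Schensted row insertion, recording in Q the position of each new cell.

Insert 2: appended to row 1. P = [[2]].
Insert 3: appended to row 1. P = [[2, 3]].
Insert 1: 1 bumps 2 from row 1; 2 starts row 2. P = [[1, 3], [2]].
Insert 4: appended to row 1. P = [[1, 3, 4], [2]].

So P = [[1, 3, 4], [2]], Q = [[1, 2, 4], [3]].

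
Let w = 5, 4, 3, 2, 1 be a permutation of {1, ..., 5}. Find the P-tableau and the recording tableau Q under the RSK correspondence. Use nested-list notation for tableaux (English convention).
Insert each entry of the permutation into P by Schensted row insertion, recording in Q the position of each new cell.

Insert 5: appended to row 1. P = [[5]].
Insert 4: 4 bumps 5 from row 1; 5 starts row 2. P = [[4], [5]].
Insert 3: 3 bumps 4 from row 1; 4 bumps 5 from row 2; 5 starts row 3. P = [[3], [4], [5]].
Insert 2: 2 bumps 3 from row 1; 3 bumps 4 from row 2; 4 bumps 5 from row 3; 5 starts row 4. P = [[2], [3], [4], [5]].
Insert 1: 1 bumps 2 from row 1; 2 bumps 3 from row 2; 3 bumps 4 from row 3; 4 bumps 5 from row 4; 5 starts row 5. P = [[1], [2], [3], [4], [5]].

So P = [[1], [2], [3], [4], [5]], Q = [[1], [2], [3], [4], [5]].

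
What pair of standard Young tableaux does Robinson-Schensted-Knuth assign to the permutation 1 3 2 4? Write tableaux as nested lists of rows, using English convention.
Insert each entry of the permutation into P by Schensted row insertion, recording in Q the position of each new cell.

Insert 1: appended to row 1. P = [[1]].
Insert 3: appended to row 1. P = [[1, 3]].
Insert 2: 2 bumps 3 from row 1; 3 starts row 2. P = [[1, 2], [3]].
Insert 4: appended to row 1. P = [[1, 2, 4], [3]].

So P = [[1, 2, 4], [3]], Q = [[1, 2, 4], [3]].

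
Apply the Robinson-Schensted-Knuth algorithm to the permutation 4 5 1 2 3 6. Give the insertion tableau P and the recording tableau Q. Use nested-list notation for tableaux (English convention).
Insert each entry of the permutation into P by Schensted row insertion, recording in Q the position of each new cell.

Insert 4: appended to row 1. P = [[4]].
Insert 5: appended to row 1. P = [[4, 5]].
Insert 1: 1 bumps 4 from row 1; 4 starts row 2. P = [[1, 5], [4]].
Insert 2: 2 bumps 5 from row 1; 5 appends to row 2. P = [[1, 2], [4, 5]].
Insert 3: appended to row 1. P = [[1, 2, 3], [4, 5]].
Insert 6: appended to row 1. P = [[1, 2, 3, 6], [4, 5]].

So P = [[1, 2, 3, 6], [4, 5]], Q = [[1, 2, 5, 6], [3, 4]].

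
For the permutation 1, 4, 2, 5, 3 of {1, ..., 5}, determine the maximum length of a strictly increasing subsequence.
3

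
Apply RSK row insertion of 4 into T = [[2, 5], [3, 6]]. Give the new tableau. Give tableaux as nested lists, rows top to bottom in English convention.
In row 1, 4 replaces 5 (the leftmost entry greater than 4); 5 is bumped to row 2. In row 2, 5 replaces 6 (the leftmost entry greater than 5); 6 is bumped to row 3. 6 starts a new row 3. The new tableau is [[2, 4], [3, 5], [6]].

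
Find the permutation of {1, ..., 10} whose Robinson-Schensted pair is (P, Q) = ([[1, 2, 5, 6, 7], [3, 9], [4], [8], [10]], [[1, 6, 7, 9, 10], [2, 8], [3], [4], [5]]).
Reverse the RSK construction: for i from n down to 1, find the cell of Q containing i, remove the entry at that cell from P, and reverse-bump it up through P; the value ejected from row 1 is w(i).

Step i=10: Q has 10 at row 1, column 5; remove that cell from P, ejecting 7. So w(10) = 7. P is now [[1, 2, 5, 6], [3, 9], [4], [8], [10]].
Step i=9: Q has 9 at row 1, column 4; remove that cell from P, ejecting 6. So w(9) = 6. P is now [[1, 2, 5], [3, 9], [4], [8], [10]].
Step i=8: Q has 8 at row 2, column 2; remove 9 from row 2 of P and reverse-bump: 9 enters row 1 and ejects 5. So w(8) = 5. P is now [[1, 2, 9], [3], [4], [8], [10]].
Step i=7: Q has 7 at row 1, column 3; remove that cell from P, ejecting 9. So w(7) = 9. P is now [[1, 2], [3], [4], [8], [10]].
Step i=6: Q has 6 at row 1, column 2; remove that cell from P, ejecting 2. So w(6) = 2. P is now [[1], [3], [4], [8], [10]].
Step i=5: Q has 5 at row 5, column 1; remove 10 from row 5 of P and reverse-bump: 10 enters row 4 and ejects 8; 8 enters row 3 and ejects 4; 4 enters row 2 and ejects 3; 3 enters row 1 and ejects 1. So w(5) = 1. P is now [[3], [4], [8], [10]].
Step i=4: Q has 4 at row 4, column 1; remove 10 from row 4 of P and reverse-bump: 10 enters row 3 and ejects 8; 8 enters row 2 and ejects 4; 4 enters row 1 and ejects 3. So w(4) = 3. P is now [[4], [8], [10]].
Step i=3: Q has 3 at row 3, column 1; remove 10 from row 3 of P and reverse-bump: 10 enters row 2 and ejects 8; 8 enters row 1 and ejects 4. So w(3) = 4. P is now [[8], [10]].
Step i=2: Q has 2 at row 2, column 1; remove 10 from row 2 of P and reverse-bump: 10 enters row 1 and ejects 8. So w(2) = 8. P is now [[10]].
Step i=1: Q has 1 at row 1, column 1; remove that cell from P, ejecting 10. So w(1) = 10. P is now [].

So w = 10 8 4 3 1 2 9 5 6 7.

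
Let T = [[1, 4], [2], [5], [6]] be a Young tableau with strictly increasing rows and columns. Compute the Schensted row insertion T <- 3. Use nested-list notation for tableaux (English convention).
[[1, 3], [2, 4], [5], [6]]

In row 1, 3 replaces 4 (the leftmost entry greater than 3); 4 is bumped to row 2. 4 is appended to row 2. The new tableau is [[1, 3], [2, 4], [5], [6]].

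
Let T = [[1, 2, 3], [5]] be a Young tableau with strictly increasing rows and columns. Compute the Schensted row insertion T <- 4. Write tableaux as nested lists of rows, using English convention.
[[1, 2, 3, 4], [5]]

4 is larger than every entry of row 1, so it is appended to row 1. The new tableau is [[1, 2, 3, 4], [5]].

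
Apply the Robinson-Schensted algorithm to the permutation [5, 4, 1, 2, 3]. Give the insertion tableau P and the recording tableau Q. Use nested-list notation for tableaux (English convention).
Insert each entry of the permutation into P by Schensted row insertion, recording in Q the position of each new cell.

Insert 5: appended to row 1. P = [[5]].
Insert 4: 4 bumps 5 from row 1; 5 starts row 2. P = [[4], [5]].
Insert 1: 1 bumps 4 from row 1; 4 bumps 5 from row 2; 5 starts row 3. P = [[1], [4], [5]].
Insert 2: appended to row 1. P = [[1, 2], [4], [5]].
Insert 3: appended to row 1. P = [[1, 2, 3], [4], [5]].

So P = [[1, 2, 3], [4], [5]], Q = [[1, 4, 5], [2], [3]].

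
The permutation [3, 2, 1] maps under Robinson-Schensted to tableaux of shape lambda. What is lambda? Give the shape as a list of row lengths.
[1, 1, 1]

Row-insert each entry into an empty tableau.

After inserting 3: P = [[3]].
After inserting 2: P = [[2], [3]].
After inserting 1: P = [[1], [2], [3]].

The final insertion tableau P = [[1], [2], [3]] has shape [1, 1, 1].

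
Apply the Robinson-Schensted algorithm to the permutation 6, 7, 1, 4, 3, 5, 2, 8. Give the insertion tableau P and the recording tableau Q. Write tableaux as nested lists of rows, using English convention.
Insert each entry of the permutation into P by Schensted row insertion, recording in Q the position of each new cell.

Insert 6: appended to row 1. P = [[6]].
Insert 7: appended to row 1. P = [[6, 7]].
Insert 1: 1 bumps 6 from row 1; 6 starts row 2. P = [[1, 7], [6]].
Insert 4: 4 bumps 7 from row 1; 7 appends to row 2. P = [[1, 4], [6, 7]].
Insert 3: 3 bumps 4 from row 1; 4 bumps 6 from row 2; 6 starts row 3. P = [[1, 3], [4, 7], [6]].
Insert 5: appended to row 1. P = [[1, 3, 5], [4, 7], [6]].
Insert 2: 2 bumps 3 from row 1; 3 bumps 4 from row 2; 4 bumps 6 from row 3; 6 starts row 4. P = [[1, 2, 5], [3, 7], [4], [6]].
Insert 8: appended to row 1. P = [[1, 2, 5, 8], [3, 7], [4], [6]].

So P = [[1, 2, 5, 8], [3, 7], [4], [6]], Q = [[1, 2, 6, 8], [3, 4], [5], [7]].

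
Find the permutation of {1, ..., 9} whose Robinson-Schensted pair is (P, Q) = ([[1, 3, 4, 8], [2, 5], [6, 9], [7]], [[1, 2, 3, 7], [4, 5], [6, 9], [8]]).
Reverse the RSK construction: for i from n down to 1, find the cell of Q containing i, remove the entry at that cell from P, and reverse-bump it up through P; the value ejected from row 1 is w(i).

Step i=9: Q has 9 at row 3, column 2; remove 9 from row 3 of P and reverse-bump: 9 enters row 2 and ejects 5; 5 enters row 1 and ejects 4. So w(9) = 4. P is now [[1, 3, 5, 8], [2, 9], [6], [7]].
Step i=8: Q has 8 at row 4, column 1; remove 7 from row 4 of P and reverse-bump: 7 enters row 3 and ejects 6; 6 enters row 2 and ejects 2; 2 enters row 1 and ejects 1. So w(8) = 1. P is now [[2, 3, 5, 8], [6, 9], [7]].
Step i=7: Q has 7 at row 1, column 4; remove that cell from P, ejecting 8. So w(7) = 8. P is now [[2, 3, 5], [6, 9], [7]].
Step i=6: Q has 6 at row 3, column 1; remove 7 from row 3 of P and reverse-bump: 7 enters row 2 and ejects 6; 6 enters row 1 and ejects 5. So w(6) = 5. P is now [[2, 3, 6], [7, 9]].
Step i=5: Q has 5 at row 2, column 2; remove 9 from row 2 of P and reverse-bump: 9 enters row 1 and ejects 6. So w(5) = 6. P is now [[2, 3, 9], [7]].
Step i=4: Q has 4 at row 2, column 1; remove 7 from row 2 of P and reverse-bump: 7 enters row 1 and ejects 3. So w(4) = 3. P is now [[2, 7, 9]].
Step i=3: Q has 3 at row 1, column 3; remove that cell from P, ejecting 9. So w(3) = 9. P is now [[2, 7]].
Step i=2: Q has 2 at row 1, column 2; remove that cell from P, ejecting 7. So w(2) = 7. P is now [[2]].
Step i=1: Q has 1 at row 1, column 1; remove that cell from P, ejecting 2. So w(1) = 2. P is now [].

So w = 2 7 9 3 6 5 8 1 4.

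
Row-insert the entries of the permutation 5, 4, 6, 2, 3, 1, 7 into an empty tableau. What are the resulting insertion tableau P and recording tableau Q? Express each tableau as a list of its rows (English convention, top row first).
Insert each entry of the permutation into P by Schensted row insertion, recording in Q the position of each new cell.

Insert 5: appended to row 1. P = [[5]].
Insert 4: 4 bumps 5 from row 1; 5 starts row 2. P = [[4], [5]].
Insert 6: appended to row 1. P = [[4, 6], [5]].
Insert 2: 2 bumps 4 from row 1; 4 bumps 5 from row 2; 5 starts row 3. P = [[2, 6], [4], [5]].
Insert 3: 3 bumps 6 from row 1; 6 appends to row 2. P = [[2, 3], [4, 6], [5]].
Insert 1: 1 bumps 2 from row 1; 2 bumps 4 from row 2; 4 bumps 5 from row 3; 5 starts row 4. P = [[1, 3], [2, 6], [4], [5]].
Insert 7: appended to row 1. P = [[1, 3, 7], [2, 6], [4], [5]].

So P = [[1, 3, 7], [2, 6], [4], [5]], Q = [[1, 3, 7], [2, 5], [4], [6]].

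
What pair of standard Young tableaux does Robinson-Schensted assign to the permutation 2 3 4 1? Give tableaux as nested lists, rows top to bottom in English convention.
P = [[1, 3, 4], [2]], Q = [[1, 2, 3], [4]]

Insert each entry of the permutation into P by Schensted row insertion, recording in Q the position of each new cell.

Insert 2: appended to row 1. P = [[2]], Q = [[1]].
Insert 3: appended to row 1. P = [[2, 3]], Q = [[1, 2]].
Insert 4: appended to row 1. P = [[2, 3, 4]], Q = [[1, 2, 3]].
Insert 1: 1 bumps 2 from row 1; 2 starts row 2. P = [[1, 3, 4], [2]], Q = [[1, 2, 3], [4]].

So P = [[1, 3, 4], [2]], Q = [[1, 2, 3], [4]].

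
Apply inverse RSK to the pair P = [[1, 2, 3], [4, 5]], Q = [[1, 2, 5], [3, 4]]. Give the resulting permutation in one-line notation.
Reverse RSK: for i = n, n-1, ..., 1, locate i in Q, remove the corresponding corner cell from P, and reverse-bump its entry up through P; the value ejected from row 1 is w(i).

So w = 4 5 1 2 3.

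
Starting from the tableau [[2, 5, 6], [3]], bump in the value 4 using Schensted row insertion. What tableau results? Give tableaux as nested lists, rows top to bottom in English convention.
[[2, 4, 6], [3, 5]]

In row 1, 4 replaces 5 (the leftmost entry greater than 4); 5 is bumped to row 2. 5 is appended to row 2. The new tableau is [[2, 4, 6], [3, 5]].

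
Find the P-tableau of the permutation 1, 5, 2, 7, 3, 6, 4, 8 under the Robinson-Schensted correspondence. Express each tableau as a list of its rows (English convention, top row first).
P = [[1, 2, 3, 4, 8], [5, 6], [7]]

Insert 1: appended to row 1. P = [[1]].
Insert 5: appended to row 1. P = [[1, 5]].
Insert 2: 2 bumps 5 from row 1; 5 starts row 2. P = [[1, 2], [5]].
Insert 7: appended to row 1. P = [[1, 2, 7], [5]].
Insert 3: 3 bumps 7 from row 1; 7 appends to row 2. P = [[1, 2, 3], [5, 7]].
Insert 6: appended to row 1. P = [[1, 2, 3, 6], [5, 7]].
Insert 4: 4 bumps 6 from row 1; 6 bumps 7 from row 2; 7 starts row 3. P = [[1, 2, 3, 4], [5, 6], [7]].
Insert 8: appended to row 1. P = [[1, 2, 3, 4, 8], [5, 6], [7]].

So P = [[1, 2, 3, 4, 8], [5, 6], [7]].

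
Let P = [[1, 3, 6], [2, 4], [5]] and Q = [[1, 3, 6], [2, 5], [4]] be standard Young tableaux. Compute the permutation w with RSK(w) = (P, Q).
5 2 4 1 3 6

Reverse RSK: for i = n, n-1, ..., 1, locate i in Q, remove the corresponding corner cell from P, and reverse-bump its entry up through P; the value ejected from row 1 is w(i).

So w = 5 2 4 1 3 6.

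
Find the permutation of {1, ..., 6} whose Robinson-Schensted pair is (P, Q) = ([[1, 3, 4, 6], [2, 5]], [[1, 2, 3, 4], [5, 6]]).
Reverse the RSK construction: for i from n down to 1, find the cell of Q containing i, remove the entry at that cell from P, and reverse-bump it up through P; the value ejected from row 1 is w(i).

Step i=6: Q has 6 at row 2, column 2; remove 5 from row 2 of P and reverse-bump: 5 enters row 1 and ejects 4. So w(6) = 4. P is now [[1, 3, 5, 6], [2]].
Step i=5: Q has 5 at row 2, column 1; remove 2 from row 2 of P and reverse-bump: 2 enters row 1 and ejects 1. So w(5) = 1. P is now [[2, 3, 5, 6]].
Step i=4: Q has 4 at row 1, column 4; remove that cell from P, ejecting 6. So w(4) = 6. P is now [[2, 3, 5]].
Step i=3: Q has 3 at row 1, column 3; remove that cell from P, ejecting 5. So w(3) = 5. P is now [[2, 3]].
Step i=2: Q has 2 at row 1, column 2; remove that cell from P, ejecting 3. So w(2) = 3. P is now [[2]].
Step i=1: Q has 1 at row 1, column 1; remove that cell from P, ejecting 2. So w(1) = 2. P is now [].

So w = 2 3 5 6 1 4.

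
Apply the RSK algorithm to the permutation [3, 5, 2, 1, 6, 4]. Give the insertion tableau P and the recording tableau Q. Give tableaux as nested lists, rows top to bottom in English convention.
Insert each entry of the permutation into P by Schensted row insertion, recording in Q the position of each new cell.

After inserting 3: P = [[3]].
After inserting 5: P = [[3, 5]].
After inserting 2: P = [[2, 5], [3]].
After inserting 1: P = [[1, 5], [2], [3]].
After inserting 6: P = [[1, 5, 6], [2], [3]].
After inserting 4: P = [[1, 4, 6], [2, 5], [3]].

So P = [[1, 4, 6], [2, 5], [3]], Q = [[1, 2, 5], [3, 6], [4]].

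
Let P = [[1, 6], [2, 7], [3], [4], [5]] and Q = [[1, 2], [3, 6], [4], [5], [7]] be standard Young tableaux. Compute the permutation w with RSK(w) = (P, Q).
Reverse the RSK construction: for i from n down to 1, find the cell of Q containing i, remove the entry at that cell from P, and reverse-bump it up through P; the value ejected from row 1 is w(i).

Step i=7: Q has 7 at row 5, column 1; remove 5 from row 5 of P and reverse-bump: 5 enters row 4 and ejects 4; 4 enters row 3 and ejects 3; 3 enters row 2 and ejects 2; 2 enters row 1 and ejects 1. So w(7) = 1. P is now [[2, 6], [3, 7], [4], [5]].
Step i=6: Q has 6 at row 2, column 2; remove 7 from row 2 of P and reverse-bump: 7 enters row 1 and ejects 6. So w(6) = 6. P is now [[2, 7], [3], [4], [5]].
Step i=5: Q has 5 at row 4, column 1; remove 5 from row 4 of P and reverse-bump: 5 enters row 3 and ejects 4; 4 enters row 2 and ejects 3; 3 enters row 1 and ejects 2. So w(5) = 2. P is now [[3, 7], [4], [5]].
Step i=4: Q has 4 at row 3, column 1; remove 5 from row 3 of P and reverse-bump: 5 enters row 2 and ejects 4; 4 enters row 1 and ejects 3. So w(4) = 3. P is now [[4, 7], [5]].
Step i=3: Q has 3 at row 2, column 1; remove 5 from row 2 of P and reverse-bump: 5 enters row 1 and ejects 4. So w(3) = 4. P is now [[5, 7]].
Step i=2: Q has 2 at row 1, column 2; remove that cell from P, ejecting 7. So w(2) = 7. P is now [[5]].
Step i=1: Q has 1 at row 1, column 1; remove that cell from P, ejecting 5. So w(1) = 5. P is now [].

So w = 5 7 4 3 2 6 1.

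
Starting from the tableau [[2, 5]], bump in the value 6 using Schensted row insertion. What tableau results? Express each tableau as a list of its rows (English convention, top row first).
[[2, 5, 6]]

6 is larger than every entry of row 1, so it is appended to row 1. The new tableau is [[2, 5, 6]].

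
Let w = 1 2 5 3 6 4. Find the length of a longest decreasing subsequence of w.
2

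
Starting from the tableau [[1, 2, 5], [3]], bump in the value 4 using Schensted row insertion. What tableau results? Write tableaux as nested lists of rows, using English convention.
In row 1, 4 replaces 5 (the leftmost entry greater than 4); 5 is bumped to row 2. 5 is appended to row 2. The new tableau is [[1, 2, 4], [3, 5]].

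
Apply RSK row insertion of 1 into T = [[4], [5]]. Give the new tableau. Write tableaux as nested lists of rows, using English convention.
[[1], [4], [5]]

In row 1, 1 replaces 4 (the leftmost entry greater than 1); 4 is bumped to row 2. In row 2, 4 replaces 5 (the leftmost entry greater than 4); 5 is bumped to row 3. 5 starts a new row 3. The new tableau is [[1], [4], [5]].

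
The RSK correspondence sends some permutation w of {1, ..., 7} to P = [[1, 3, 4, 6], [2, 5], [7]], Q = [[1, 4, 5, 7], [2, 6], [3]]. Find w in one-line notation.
Reverse RSK: for i = n, n-1, ..., 1, locate i in Q, remove the corresponding corner cell from P, and reverse-bump its entry up through P; the value ejected from row 1 is w(i).

So w = 7 2 1 3 5 4 6.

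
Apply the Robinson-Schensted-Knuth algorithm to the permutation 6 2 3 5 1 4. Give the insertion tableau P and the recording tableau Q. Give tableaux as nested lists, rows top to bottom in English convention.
Insert each entry of the permutation into P by Schensted row insertion, recording in Q the position of each new cell.

Insert 6: appended to row 1. P = [[6]].
Insert 2: 2 bumps 6 from row 1; 6 starts row 2. P = [[2], [6]].
Insert 3: appended to row 1. P = [[2, 3], [6]].
Insert 5: appended to row 1. P = [[2, 3, 5], [6]].
Insert 1: 1 bumps 2 from row 1; 2 bumps 6 from row 2; 6 starts row 3. P = [[1, 3, 5], [2], [6]].
Insert 4: 4 bumps 5 from row 1; 5 appends to row 2. P = [[1, 3, 4], [2, 5], [6]].

So P = [[1, 3, 4], [2, 5], [6]], Q = [[1, 3, 4], [2, 6], [5]].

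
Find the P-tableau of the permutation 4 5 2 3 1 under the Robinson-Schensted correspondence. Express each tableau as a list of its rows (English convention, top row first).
After inserting 4: P = [[4]].
After inserting 5: P = [[4, 5]].
After inserting 2: P = [[2, 5], [4]].
After inserting 3: P = [[2, 3], [4, 5]].
After inserting 1: P = [[1, 3], [2, 5], [4]].

So P = [[1, 3], [2, 5], [4]].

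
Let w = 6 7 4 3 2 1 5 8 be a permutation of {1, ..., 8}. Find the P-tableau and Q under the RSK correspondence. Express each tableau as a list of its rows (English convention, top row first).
P = [[1, 5, 8], [2, 7], [3], [4], [6]], Q = [[1, 2, 8], [3, 7], [4], [5], [6]]

Insert each entry of the permutation into P by Schensted row insertion, recording in Q the position of each new cell.

Insert 6: appended to row 1. P = [[6]].
Insert 7: appended to row 1. P = [[6, 7]].
Insert 4: 4 bumps 6 from row 1; 6 starts row 2. P = [[4, 7], [6]].
Insert 3: 3 bumps 4 from row 1; 4 bumps 6 from row 2; 6 starts row 3. P = [[3, 7], [4], [6]].
Insert 2: 2 bumps 3 from row 1; 3 bumps 4 from row 2; 4 bumps 6 from row 3; 6 starts row 4. P = [[2, 7], [3], [4], [6]].
Insert 1: 1 bumps 2 from row 1; 2 bumps 3 from row 2; 3 bumps 4 from row 3; 4 bumps 6 from row 4; 6 starts row 5. P = [[1, 7], [2], [3], [4], [6]].
Insert 5: 5 bumps 7 from row 1; 7 appends to row 2. P = [[1, 5], [2, 7], [3], [4], [6]].
Insert 8: appended to row 1. P = [[1, 5, 8], [2, 7], [3], [4], [6]].

So P = [[1, 5, 8], [2, 7], [3], [4], [6]], Q = [[1, 2, 8], [3, 7], [4], [5], [6]].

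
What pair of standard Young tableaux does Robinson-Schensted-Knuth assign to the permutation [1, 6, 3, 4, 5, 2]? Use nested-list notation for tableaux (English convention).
P = [[1, 2, 4, 5], [3], [6]], Q = [[1, 2, 4, 5], [3], [6]]

Insert each entry of the permutation into P by Schensted row insertion, recording in Q the position of each new cell.

Insert 1: appended to row 1. P = [[1]], Q = [[1]].
Insert 6: appended to row 1. P = [[1, 6]], Q = [[1, 2]].
Insert 3: 3 bumps 6 from row 1; 6 starts row 2. P = [[1, 3], [6]], Q = [[1, 2], [3]].
Insert 4: appended to row 1. P = [[1, 3, 4], [6]], Q = [[1, 2, 4], [3]].
Insert 5: appended to row 1. P = [[1, 3, 4, 5], [6]], Q = [[1, 2, 4, 5], [3]].
Insert 2: 2 bumps 3 from row 1; 3 bumps 6 from row 2; 6 starts row 3. P = [[1, 2, 4, 5], [3], [6]], Q = [[1, 2, 4, 5], [3], [6]].

So P = [[1, 2, 4, 5], [3], [6]], Q = [[1, 2, 4, 5], [3], [6]].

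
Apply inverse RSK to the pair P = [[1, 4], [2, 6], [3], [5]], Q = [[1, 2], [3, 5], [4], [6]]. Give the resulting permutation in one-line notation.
Reverse the RSK construction: for i from n down to 1, find the cell of Q containing i, remove the entry at that cell from P, and reverse-bump it up through P; the value ejected from row 1 is w(i).

Step i=6: Q has 6 at row 4, column 1; remove 5 from row 4 of P and reverse-bump: 5 enters row 3 and ejects 3; 3 enters row 2 and ejects 2; 2 enters row 1 and ejects 1. So w(6) = 1. P is now [[2, 4], [3, 6], [5]].
Step i=5: Q has 5 at row 2, column 2; remove 6 from row 2 of P and reverse-bump: 6 enters row 1 and ejects 4. So w(5) = 4. P is now [[2, 6], [3], [5]].
Step i=4: Q has 4 at row 3, column 1; remove 5 from row 3 of P and reverse-bump: 5 enters row 2 and ejects 3; 3 enters row 1 and ejects 2. So w(4) = 2. P is now [[3, 6], [5]].
Step i=3: Q has 3 at row 2, column 1; remove 5 from row 2 of P and reverse-bump: 5 enters row 1 and ejects 3. So w(3) = 3. P is now [[5, 6]].
Step i=2: Q has 2 at row 1, column 2; remove that cell from P, ejecting 6. So w(2) = 6. P is now [[5]].
Step i=1: Q has 1 at row 1, column 1; remove that cell from P, ejecting 5. So w(1) = 5. P is now [].

So w = 5 6 3 2 4 1.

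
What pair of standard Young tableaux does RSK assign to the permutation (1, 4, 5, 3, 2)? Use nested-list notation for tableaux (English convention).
Insert each entry of the permutation into P by Schensted row insertion, recording in Q the position of each new cell.

Insert 1: appended to row 1. P = [[1]], Q = [[1]].
Insert 4: appended to row 1. P = [[1, 4]], Q = [[1, 2]].
Insert 5: appended to row 1. P = [[1, 4, 5]], Q = [[1, 2, 3]].
Insert 3: 3 bumps 4 from row 1; 4 starts row 2. P = [[1, 3, 5], [4]], Q = [[1, 2, 3], [4]].
Insert 2: 2 bumps 3 from row 1; 3 bumps 4 from row 2; 4 starts row 3. P = [[1, 2, 5], [3], [4]], Q = [[1, 2, 3], [4], [5]].

So P = [[1, 2, 5], [3], [4]], Q = [[1, 2, 3], [4], [5]].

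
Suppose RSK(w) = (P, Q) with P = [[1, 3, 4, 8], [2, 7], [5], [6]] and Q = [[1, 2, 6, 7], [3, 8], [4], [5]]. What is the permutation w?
Reverse the RSK construction: for i from n down to 1, find the cell of Q containing i, remove the entry at that cell from P, and reverse-bump it up through P; the value ejected from row 1 is w(i).

Step i=8: Q has 8 at row 2, column 2; remove 7 from row 2 of P and reverse-bump: 7 enters row 1 and ejects 4. So w(8) = 4. P is now [[1, 3, 7, 8], [2], [5], [6]].
Step i=7: Q has 7 at row 1, column 4; remove that cell from P, ejecting 8. So w(7) = 8. P is now [[1, 3, 7], [2], [5], [6]].
Step i=6: Q has 6 at row 1, column 3; remove that cell from P, ejecting 7. So w(6) = 7. P is now [[1, 3], [2], [5], [6]].
Step i=5: Q has 5 at row 4, column 1; remove 6 from row 4 of P and reverse-bump: 6 enters row 3 and ejects 5; 5 enters row 2 and ejects 2; 2 enters row 1 and ejects 1. So w(5) = 1. P is now [[2, 3], [5], [6]].
Step i=4: Q has 4 at row 3, column 1; remove 6 from row 3 of P and reverse-bump: 6 enters row 2 and ejects 5; 5 enters row 1 and ejects 3. So w(4) = 3. P is now [[2, 5], [6]].
Step i=3: Q has 3 at row 2, column 1; remove 6 from row 2 of P and reverse-bump: 6 enters row 1 and ejects 5. So w(3) = 5. P is now [[2, 6]].
Step i=2: Q has 2 at row 1, column 2; remove that cell from P, ejecting 6. So w(2) = 6. P is now [[2]].
Step i=1: Q has 1 at row 1, column 1; remove that cell from P, ejecting 2. So w(1) = 2. P is now [].

So w = 2 6 5 3 1 7 8 4.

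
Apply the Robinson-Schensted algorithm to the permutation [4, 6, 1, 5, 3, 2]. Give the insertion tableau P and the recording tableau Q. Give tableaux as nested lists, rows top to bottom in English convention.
P = [[1, 2], [3, 5], [4], [6]], Q = [[1, 2], [3, 4], [5], [6]]

Insert each entry of the permutation into P by Schensted row insertion, recording in Q the position of each new cell.

After inserting 4: P = [[4]].
After inserting 6: P = [[4, 6]].
After inserting 1: P = [[1, 6], [4]].
After inserting 5: P = [[1, 5], [4, 6]].
After inserting 3: P = [[1, 3], [4, 5], [6]].
After inserting 2: P = [[1, 2], [3, 5], [4], [6]].

So P = [[1, 2], [3, 5], [4], [6]], Q = [[1, 2], [3, 4], [5], [6]].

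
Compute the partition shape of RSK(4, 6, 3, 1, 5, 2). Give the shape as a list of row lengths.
[2, 2, 2]

RSK row insertion gives P = [[1, 2], [3, 5], [4, 6]], which has shape [2, 2, 2].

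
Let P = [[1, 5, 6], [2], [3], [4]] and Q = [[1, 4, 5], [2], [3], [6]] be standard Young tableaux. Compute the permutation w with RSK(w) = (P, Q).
Reverse the RSK construction: for i from n down to 1, find the cell of Q containing i, remove the entry at that cell from P, and reverse-bump it up through P; the value ejected from row 1 is w(i).

Step i=6: Q has 6 at row 4, column 1; remove 4 from row 4 of P and reverse-bump: 4 enters row 3 and ejects 3; 3 enters row 2 and ejects 2; 2 enters row 1 and ejects 1. So w(6) = 1. P is now [[2, 5, 6], [3], [4]].
Step i=5: Q has 5 at row 1, column 3; remove that cell from P, ejecting 6. So w(5) = 6. P is now [[2, 5], [3], [4]].
Step i=4: Q has 4 at row 1, column 2; remove that cell from P, ejecting 5. So w(4) = 5. P is now [[2], [3], [4]].
Step i=3: Q has 3 at row 3, column 1; remove 4 from row 3 of P and reverse-bump: 4 enters row 2 and ejects 3; 3 enters row 1 and ejects 2. So w(3) = 2. P is now [[3], [4]].
Step i=2: Q has 2 at row 2, column 1; remove 4 from row 2 of P and reverse-bump: 4 enters row 1 and ejects 3. So w(2) = 3. P is now [[4]].
Step i=1: Q has 1 at row 1, column 1; remove that cell from P, ejecting 4. So w(1) = 4. P is now [].

So w = 4 3 2 5 6 1.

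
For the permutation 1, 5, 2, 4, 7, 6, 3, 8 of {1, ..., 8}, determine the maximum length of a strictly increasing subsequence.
5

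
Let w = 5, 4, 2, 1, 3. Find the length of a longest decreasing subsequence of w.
4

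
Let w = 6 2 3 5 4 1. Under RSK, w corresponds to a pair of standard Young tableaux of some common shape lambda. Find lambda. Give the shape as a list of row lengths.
[3, 1, 1, 1]

RSK row insertion gives P = [[1, 3, 4], [2], [5], [6]], which has shape [3, 1, 1, 1].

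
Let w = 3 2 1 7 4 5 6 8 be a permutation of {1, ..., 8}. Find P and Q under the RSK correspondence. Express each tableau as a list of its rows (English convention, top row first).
P = [[1, 4, 5, 6, 8], [2, 7], [3]], Q = [[1, 4, 6, 7, 8], [2, 5], [3]]

Insert each entry of the permutation into P by Schensted row insertion, recording in Q the position of each new cell.

After inserting 3: P = [[3]].
After inserting 2: P = [[2], [3]].
After inserting 1: P = [[1], [2], [3]].
After inserting 7: P = [[1, 7], [2], [3]].
After inserting 4: P = [[1, 4], [2, 7], [3]].
After inserting 5: P = [[1, 4, 5], [2, 7], [3]].
After inserting 6: P = [[1, 4, 5, 6], [2, 7], [3]].
After inserting 8: P = [[1, 4, 5, 6, 8], [2, 7], [3]].

So P = [[1, 4, 5, 6, 8], [2, 7], [3]], Q = [[1, 4, 6, 7, 8], [2, 5], [3]].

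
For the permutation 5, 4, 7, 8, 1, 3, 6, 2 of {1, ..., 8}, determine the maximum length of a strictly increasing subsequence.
3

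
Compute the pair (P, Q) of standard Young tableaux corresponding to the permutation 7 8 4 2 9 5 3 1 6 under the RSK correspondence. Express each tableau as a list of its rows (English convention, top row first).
Insert each entry of the permutation into P by Schensted row insertion, recording in Q the position of each new cell.

Insert 7: appended to row 1. P = [[7]].
Insert 8: appended to row 1. P = [[7, 8]].
Insert 4: 4 bumps 7 from row 1; 7 starts row 2. P = [[4, 8], [7]].
Insert 2: 2 bumps 4 from row 1; 4 bumps 7 from row 2; 7 starts row 3. P = [[2, 8], [4], [7]].
Insert 9: appended to row 1. P = [[2, 8, 9], [4], [7]].
Insert 5: 5 bumps 8 from row 1; 8 appends to row 2. P = [[2, 5, 9], [4, 8], [7]].
Insert 3: 3 bumps 5 from row 1; 5 bumps 8 from row 2; 8 appends to row 3. P = [[2, 3, 9], [4, 5], [7, 8]].
Insert 1: 1 bumps 2 from row 1; 2 bumps 4 from row 2; 4 bumps 7 from row 3; 7 starts row 4. P = [[1, 3, 9], [2, 5], [4, 8], [7]].
Insert 6: 6 bumps 9 from row 1; 9 appends to row 2. P = [[1, 3, 6], [2, 5, 9], [4, 8], [7]].

So P = [[1, 3, 6], [2, 5, 9], [4, 8], [7]], Q = [[1, 2, 5], [3, 6, 9], [4, 7], [8]].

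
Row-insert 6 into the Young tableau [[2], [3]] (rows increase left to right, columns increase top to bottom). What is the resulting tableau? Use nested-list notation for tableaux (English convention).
6 is larger than every entry of row 1, so it is appended to row 1. The new tableau is [[2, 6], [3]].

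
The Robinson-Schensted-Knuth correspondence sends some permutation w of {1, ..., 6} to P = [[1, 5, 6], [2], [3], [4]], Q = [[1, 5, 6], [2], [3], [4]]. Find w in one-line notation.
4 3 2 1 5 6

Reverse the RSK construction: for i from n down to 1, find the cell of Q containing i, remove the entry at that cell from P, and reverse-bump it up through P; the value ejected from row 1 is w(i).

Step i=6: Q has 6 at row 1, column 3; remove that cell from P, ejecting 6. So w(6) = 6. P is now [[1, 5], [2], [3], [4]].
Step i=5: Q has 5 at row 1, column 2; remove that cell from P, ejecting 5. So w(5) = 5. P is now [[1], [2], [3], [4]].
Step i=4: Q has 4 at row 4, column 1; remove 4 from row 4 of P and reverse-bump: 4 enters row 3 and ejects 3; 3 enters row 2 and ejects 2; 2 enters row 1 and ejects 1. So w(4) = 1. P is now [[2], [3], [4]].
Step i=3: Q has 3 at row 3, column 1; remove 4 from row 3 of P and reverse-bump: 4 enters row 2 and ejects 3; 3 enters row 1 and ejects 2. So w(3) = 2. P is now [[3], [4]].
Step i=2: Q has 2 at row 2, column 1; remove 4 from row 2 of P and reverse-bump: 4 enters row 1 and ejects 3. So w(2) = 3. P is now [[4]].
Step i=1: Q has 1 at row 1, column 1; remove that cell from P, ejecting 4. So w(1) = 4. P is now [].

So w = 4 3 2 1 5 6.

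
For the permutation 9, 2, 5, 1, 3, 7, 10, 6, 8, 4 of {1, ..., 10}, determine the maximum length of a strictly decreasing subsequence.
4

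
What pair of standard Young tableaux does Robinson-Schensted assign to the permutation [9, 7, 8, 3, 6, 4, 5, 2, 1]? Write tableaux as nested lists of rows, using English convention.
P = [[1, 4, 5], [2, 8], [3], [6], [7], [9]], Q = [[1, 3, 7], [2, 5], [4], [6], [8], [9]]

Insert each entry of the permutation into P by Schensted row insertion, recording in Q the position of each new cell.

Insert 9: appended to row 1. P = [[9]].
Insert 7: 7 bumps 9 from row 1; 9 starts row 2. P = [[7], [9]].
Insert 8: appended to row 1. P = [[7, 8], [9]].
Insert 3: 3 bumps 7 from row 1; 7 bumps 9 from row 2; 9 starts row 3. P = [[3, 8], [7], [9]].
Insert 6: 6 bumps 8 from row 1; 8 appends to row 2. P = [[3, 6], [7, 8], [9]].
Insert 4: 4 bumps 6 from row 1; 6 bumps 7 from row 2; 7 bumps 9 from row 3; 9 starts row 4. P = [[3, 4], [6, 8], [7], [9]].
Insert 5: appended to row 1. P = [[3, 4, 5], [6, 8], [7], [9]].
Insert 2: 2 bumps 3 from row 1; 3 bumps 6 from row 2; 6 bumps 7 from row 3; 7 bumps 9 from row 4; 9 starts row 5. P = [[2, 4, 5], [3, 8], [6], [7], [9]].
Insert 1: 1 bumps 2 from row 1; 2 bumps 3 from row 2; 3 bumps 6 from row 3; 6 bumps 7 from row 4; 7 bumps 9 from row 5; 9 starts row 6. P = [[1, 4, 5], [2, 8], [3], [6], [7], [9]].

So P = [[1, 4, 5], [2, 8], [3], [6], [7], [9]], Q = [[1, 3, 7], [2, 5], [4], [6], [8], [9]].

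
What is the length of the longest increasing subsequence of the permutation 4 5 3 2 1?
2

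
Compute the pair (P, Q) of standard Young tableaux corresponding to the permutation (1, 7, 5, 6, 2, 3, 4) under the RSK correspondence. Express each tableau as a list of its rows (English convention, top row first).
Insert each entry of the permutation into P by Schensted row insertion, recording in Q the position of each new cell.

Insert 1: appended to row 1. P = [[1]], Q = [[1]].
Insert 7: appended to row 1. P = [[1, 7]], Q = [[1, 2]].
Insert 5: 5 bumps 7 from row 1; 7 starts row 2. P = [[1, 5], [7]], Q = [[1, 2], [3]].
Insert 6: appended to row 1. P = [[1, 5, 6], [7]], Q = [[1, 2, 4], [3]].
Insert 2: 2 bumps 5 from row 1; 5 bumps 7 from row 2; 7 starts row 3. P = [[1, 2, 6], [5], [7]], Q = [[1, 2, 4], [3], [5]].
Insert 3: 3 bumps 6 from row 1; 6 appends to row 2. P = [[1, 2, 3], [5, 6], [7]], Q = [[1, 2, 4], [3, 6], [5]].
Insert 4: appended to row 1. P = [[1, 2, 3, 4], [5, 6], [7]], Q = [[1, 2, 4, 7], [3, 6], [5]].

So P = [[1, 2, 3, 4], [5, 6], [7]], Q = [[1, 2, 4, 7], [3, 6], [5]].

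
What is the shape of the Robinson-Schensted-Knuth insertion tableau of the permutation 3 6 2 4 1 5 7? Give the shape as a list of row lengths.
[4, 2, 1]

RSK row insertion gives P = [[1, 4, 5, 7], [2, 6], [3]], which has shape [4, 2, 1].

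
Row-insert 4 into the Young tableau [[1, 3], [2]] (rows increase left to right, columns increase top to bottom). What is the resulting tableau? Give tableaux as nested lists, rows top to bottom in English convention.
[[1, 3, 4], [2]]

4 is larger than every entry of row 1, so it is appended to row 1. The new tableau is [[1, 3, 4], [2]].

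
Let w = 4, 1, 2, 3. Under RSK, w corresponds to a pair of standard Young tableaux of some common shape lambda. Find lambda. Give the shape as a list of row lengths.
Row-insert each entry into an empty tableau.

After inserting 4: P = [[4]].
After inserting 1: P = [[1], [4]].
After inserting 2: P = [[1, 2], [4]].
After inserting 3: P = [[1, 2, 3], [4]].

The final insertion tableau P = [[1, 2, 3], [4]] has shape [3, 1].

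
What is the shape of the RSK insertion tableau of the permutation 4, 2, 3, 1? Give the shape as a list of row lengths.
[2, 1, 1]

Row-insert each entry into an empty tableau.

After inserting 4: P = [[4]].
After inserting 2: P = [[2], [4]].
After inserting 3: P = [[2, 3], [4]].
After inserting 1: P = [[1, 3], [2], [4]].

The final insertion tableau P = [[1, 3], [2], [4]] has shape [2, 1, 1].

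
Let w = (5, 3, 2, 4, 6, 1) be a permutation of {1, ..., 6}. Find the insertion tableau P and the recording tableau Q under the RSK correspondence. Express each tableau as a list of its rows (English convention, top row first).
Insert each entry of the permutation into P by Schensted row insertion, recording in Q the position of each new cell.

Insert 5: appended to row 1. P = [[5]], Q = [[1]].
Insert 3: 3 bumps 5 from row 1; 5 starts row 2. P = [[3], [5]], Q = [[1], [2]].
Insert 2: 2 bumps 3 from row 1; 3 bumps 5 from row 2; 5 starts row 3. P = [[2], [3], [5]], Q = [[1], [2], [3]].
Insert 4: appended to row 1. P = [[2, 4], [3], [5]], Q = [[1, 4], [2], [3]].
Insert 6: appended to row 1. P = [[2, 4, 6], [3], [5]], Q = [[1, 4, 5], [2], [3]].
Insert 1: 1 bumps 2 from row 1; 2 bumps 3 from row 2; 3 bumps 5 from row 3; 5 starts row 4. P = [[1, 4, 6], [2], [3], [5]], Q = [[1, 4, 5], [2], [3], [6]].

So P = [[1, 4, 6], [2], [3], [5]], Q = [[1, 4, 5], [2], [3], [6]].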